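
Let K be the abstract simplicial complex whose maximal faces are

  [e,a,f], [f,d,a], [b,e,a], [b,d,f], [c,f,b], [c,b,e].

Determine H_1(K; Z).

Order the vertices as a < b < c < d < e < f. Listing each simplex with vertices in this order, K has dimension 2 with simplices:

  0-simplices (6): a, b, c, d, e, f
  1-simplices (12): ab, ad, ae, af, bc, bd, be, bf, ce, cf, df, ef
  2-simplices (6): abe, adf, aef, bce, bcf, bdf

so the chain groups are C_0 ≅ Z^6, C_1 ≅ Z^12, C_2 ≅ Z^6.

The boundary map ∂_1: C_1 → C_0 maps an edge to its endpoints' difference, ∂[p,q] = q − p.
The 6×12 boundary matrix has rank 5 and Smith normal form diag(1,1,1,1,1).

Boundary ∂_2: C_2 → C_1 sends each 2-simplex [p,q,r] to [q,r] − [p,r] + [p,q]. For instance
  ∂aef = ef − af + ae,
  ∂abe = be − ae + ab.
As a 12×6 matrix over Z this has rank 6, with invariant factors (1,1,1,1,1,1).

Reading off H_k = ker ∂_k / im ∂_{k+1}:

  H_1: rank ker ∂_1 − rank ∂_2 = (12 − 5) − 6 = 1, and the invariant factors of ∂_2 are all 1, so H_1 = Z.

H_1 ≅ Z.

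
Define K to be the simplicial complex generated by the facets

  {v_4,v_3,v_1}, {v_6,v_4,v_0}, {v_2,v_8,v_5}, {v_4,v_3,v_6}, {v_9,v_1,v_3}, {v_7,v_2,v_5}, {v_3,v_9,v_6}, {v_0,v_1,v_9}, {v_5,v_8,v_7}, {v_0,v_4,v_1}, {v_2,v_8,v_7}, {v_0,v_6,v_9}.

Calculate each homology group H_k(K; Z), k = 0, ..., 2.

Order the vertices as v_0 < v_1 < v_2 < v_3 < v_4 < v_5 < v_6 < v_7 < v_8 < v_9. Listing each simplex with vertices in this order, K has dimension 2 with simplices:

  0-simplices (10): [v_0], [v_1], [v_2], [v_3], [v_4], [v_5], [v_6], [v_7], [v_8], [v_9]
  1-simplices (18): (18 of them)
  2-simplices (12): (12 of them)

so the chain groups are C_0 ≅ Z^10, C_1 ≅ Z^18, C_2 ≅ Z^12.

The boundary map ∂_1: C_1 → C_0 is given by ∂[p,q] = [q] − [p].
As a 10×18 matrix over Z this has rank 8, with invariant factors (1,1,1,1,1,1,1,1).

Boundary ∂_2: C_2 → C_1 acts by ∂[p,q,r] = [q,r] − [p,r] + [p,q]. For instance
  ∂[v_2,v_5,v_8] = [v_5,v_8] − [v_2,v_8] + [v_2,v_5],
  ∂[v_1,v_3,v_9] = [v_3,v_9] − [v_1,v_9] + [v_1,v_3].
This gives a 18×12 integer matrix of rank 10; reducing to Smith normal form yields diagonal entries (1,1,1,1,1,1,1,1,1,1).

Computing H_k = (kernel of ∂_k) / (image of ∂_{k+1}):

  H_0: rank C_0 − rank ∂_1 = 10 − 8 = 2, and the invariant factors of ∂_1 are all 1, so H_0 ≅ Z^2.
  H_1: rank ker ∂_1 − rank ∂_2 = (18 − 8) − 10 = 0, and the invariant factors of ∂_2 are all 1, so H_1 ≅ 0.
  H_2: rank ker ∂_2 − rank ∂_3 = (12 − 10) − 0 = 2, and there is no ∂_3, so H_2 ≅ Z^2.

As a check, the Euler characteristic is 10 − 18 + 12 = 4, which agrees with 2 − 0 + 2 = 4.

H_0 = Z^2,  H_1 = 0,  H_2 = Z^2.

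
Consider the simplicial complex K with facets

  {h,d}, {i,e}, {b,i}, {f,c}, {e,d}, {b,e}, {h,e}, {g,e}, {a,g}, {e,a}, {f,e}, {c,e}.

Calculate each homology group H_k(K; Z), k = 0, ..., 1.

H_0 ≅ Z,  H_1 ≅ Z^4.

Order the vertices as a < b < c < d < e < f < g < h < i. Listing each simplex with vertices in this order, K has dimension 1 with simplices:

  0-simplices (9): a, b, c, d, e, f, g, h, i
  1-simplices (12): ae, ag, be, bi, ce, cf, de, dh, ef, eg, eh, ei

so the chain groups are C_0 ≅ Z^9, C_1 ≅ Z^12.

∂_1: C_1 → C_0 maps an edge to its endpoints' difference, ∂[p,q] = q − p. For instance
  ∂bi = i − b.
As a 9×12 matrix over Z this has rank 8, with invariant factors (1,1,1,1,1,1,1,1).

From H_k ≅ ker(∂_k) / im(∂_{k+1}) we obtain:

  H_0: rank C_0 − rank ∂_1 = 9 − 8 = 1, and the invariant factors of ∂_1 are all 1, so H_0 = Z.
  H_1: rank ker ∂_1 − rank ∂_2 = (12 − 8) − 0 = 4, and there is no ∂_2, so H_1 = Z^4.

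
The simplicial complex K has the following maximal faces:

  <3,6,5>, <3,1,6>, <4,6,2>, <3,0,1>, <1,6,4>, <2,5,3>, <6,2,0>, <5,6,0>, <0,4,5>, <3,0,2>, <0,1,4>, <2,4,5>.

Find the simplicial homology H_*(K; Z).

H_0 ≅ Z,  H_1 ≅ Z/2,  H_2 = 0.

Order the vertices as 0 < 1 < 2 < 3 < 4 < 5 < 6. Listing each simplex with vertices in this order, K has dimension 2 with simplices:

  0-simplices (7): [0], [1], [2], [3], [4], [5], [6]
  1-simplices (18): [0,1], [0,2], [0,3], [0,4], [0,5], [0,6], [1,3], [1,4], [1,6], [2,3], [2,4], [2,5], [2,6], [3,5], [3,6], [4,5], [4,6], [5,6]
  2-simplices (12): [0,1,3], [0,1,4], [0,2,3], [0,2,6], [0,4,5], [0,5,6], [1,3,6], [1,4,6], [2,3,5], [2,4,5], [2,4,6], [3,5,6]

Hence C_0 ≅ Z^7, C_1 ≅ Z^18, C_2 ≅ Z^12.

∂_1: C_1 → C_0 is given by ∂[p,q] = [q] − [p].
The 7×18 boundary matrix has rank 6 and Smith normal form diag(1,1,1,1,1,1).

∂_2: C_2 → C_1 maps a triangle to the signed sum of its edges. For instance
  ∂[2,4,5] = [4,5] − [2,5] + [2,4],
  ∂[1,3,6] = [3,6] − [1,6] + [1,3].
This gives a 18×12 integer matrix of rank 12; reducing to Smith normal form yields diagonal entries (1,1,1,1,1,1,1,1,1,1,1,2).

Now H_k = ker ∂_k / im ∂_{k+1}, so:

  H_0: rank C_0 − rank ∂_1 = 7 − 6 = 1, and the invariant factors of ∂_1 are all 1, so H_0 = Z.
  H_1: rank ker ∂_1 − rank ∂_2 = (18 − 6) − 12 = 0, and ∂_2 has invariant factor 2 > 1, so H_1 = Z/2.
  H_2: rank ker ∂_2 − rank ∂_3 = (12 − 12) − 0 = 0, and there is no ∂_3, so H_2 = 0.

As a check, the Euler characteristic is 7 − 18 + 12 = 1, which agrees with 1 − 0 + 0 = 1.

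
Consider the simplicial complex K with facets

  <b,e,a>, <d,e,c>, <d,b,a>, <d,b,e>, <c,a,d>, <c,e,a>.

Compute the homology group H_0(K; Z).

H_0 ≅ Z.

Order the vertices as a < b < c < d < e. Listing each simplex with vertices in this order, K has dimension 2 with simplices:

  0-simplices (5): a, b, c, d, e
  1-simplices (9): ab, ac, ad, ae, bd, be, cd, ce, de
  2-simplices (6): abd, abe, acd, ace, bde, cde

giving chain groups C_0 ≅ Z^5, C_1 ≅ Z^9, C_2 ≅ Z^6.

Boundary ∂_1: C_1 → C_0 maps an edge to its endpoints' difference, ∂[p,q] = q − p. For instance
  ∂ae = e − a.
The 5×9 boundary matrix has rank 4 and Smith normal form diag(1,1,1,1).

∂_2: C_2 → C_1 sends each 2-simplex [p,q,r] to [q,r] − [p,r] + [p,q]. For instance
  ∂acd = cd − ad + ac,
  ∂bde = de − be + bd.
As a 9×6 matrix over Z this has rank 5, with invariant factors (1,1,1,1,1).

Reading off H_k = ker ∂_k / im ∂_{k+1}:

  H_0: rank C_0 − rank ∂_1 = 5 − 4 = 1, and the invariant factors of ∂_1 are all 1, so H_0 ≅ Z.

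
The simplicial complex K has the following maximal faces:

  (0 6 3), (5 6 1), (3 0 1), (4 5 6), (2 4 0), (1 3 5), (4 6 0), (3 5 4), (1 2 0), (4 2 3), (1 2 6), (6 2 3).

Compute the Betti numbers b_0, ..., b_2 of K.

K has 7 vertices, 18 edges, 12 triangles.
rank ∂_0 = 0, rank ∂_1 = 6 ⇒ b_0 = 7 − 0 − 6 = 1; all invariant factors of ∂_1 are 1 so no torsion. So H_0 = Z.
rank ∂_1 = 6, rank ∂_2 = 12 ⇒ b_1 = 18 − 6 − 12 = 0; ∂_2 has invariant factor(s) [2] giving torsion. So H_1 = Z/2Z.
rank ∂_2 = 12, rank ∂_3 = 0 ⇒ b_2 = 12 − 12 − 0 = 0. So H_2 = 0.

b_0 = 1, b_1 = 0, b_2 = 0.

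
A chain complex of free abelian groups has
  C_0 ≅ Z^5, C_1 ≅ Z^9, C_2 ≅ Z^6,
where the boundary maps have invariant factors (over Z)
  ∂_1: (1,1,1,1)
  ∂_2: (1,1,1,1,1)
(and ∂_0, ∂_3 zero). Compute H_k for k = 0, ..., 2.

H_0: b_0 = 5 − 0 − 4 = 1; torsion from ∂_1 factors > 1: none. So H_0 = Z.
H_1: b_1 = 9 − 4 − 5 = 0; torsion from ∂_2 factors > 1: none. So H_1 = 0.
H_2: b_2 = 6 − 5 − 0 = 1; torsion from ∂_3 factors > 1: none. So H_2 = Z.

H_0 = Z,  H_1 = 0,  H_2 = Z.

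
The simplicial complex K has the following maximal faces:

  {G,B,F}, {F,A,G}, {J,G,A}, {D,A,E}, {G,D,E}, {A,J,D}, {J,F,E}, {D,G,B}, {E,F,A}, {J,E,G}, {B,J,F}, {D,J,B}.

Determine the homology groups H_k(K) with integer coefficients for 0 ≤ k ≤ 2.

K has 7 vertices, 18 edges, 12 triangles.
rank ∂_0 = 0, rank ∂_1 = 6 ⇒ b_0 = 7 − 0 − 6 = 1; all invariant factors of ∂_1 are 1 so no torsion. So H_0 ≅ Z.
rank ∂_1 = 6, rank ∂_2 = 12 ⇒ b_1 = 18 − 6 − 12 = 0; ∂_2 has invariant factor(s) [2] giving torsion. So H_1 ≅ Z_2.
rank ∂_2 = 12, rank ∂_3 = 0 ⇒ b_2 = 12 − 12 − 0 = 0. So H_2 ≅ 0.

H_0 = Z,  H_1 = Z_2,  H_2 = 0.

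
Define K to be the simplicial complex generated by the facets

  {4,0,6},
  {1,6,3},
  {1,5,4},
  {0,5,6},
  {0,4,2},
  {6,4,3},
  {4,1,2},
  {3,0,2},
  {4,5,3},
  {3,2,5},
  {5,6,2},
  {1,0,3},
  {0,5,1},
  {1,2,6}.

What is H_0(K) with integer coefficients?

Fix the vertex order 0 < 1 < 2 < 3 < 4 < 5 < 6 and write every simplex with vertices in increasing order. Then dim K = 2 and the simplices of K are:

  0-simplices (7): [0], [1], [2], [3], [4], [5], [6]
  1-simplices (21): [0,1], [0,2], [0,3], [0,4], [0,5], [0,6], [1,2], [1,3], [1,4], [1,5], [1,6], [2,3], [2,4], [2,5], [2,6], [3,4], [3,5], [3,6], [4,5], [4,6], [5,6]
  2-simplices (14): [0,1,3], [0,1,5], [0,2,3], [0,2,4], [0,4,6], [0,5,6], [1,2,4], [1,2,6], [1,3,6], [1,4,5], [2,3,5], [2,5,6], [3,4,5], [3,4,6]

Hence C_0 ≅ Z^7, C_1 ≅ Z^21, C_2 ≅ Z^14.

∂_1: C_1 → C_0 sends each edge [p,q] (with p < q) to q − p.
The resulting 7×21 matrix has rank 6, and its Smith normal form has invariant factors (1,1,1,1,1,1).

∂_2: C_2 → C_1 maps a triangle to the signed sum of its edges. For instance
  ∂[3,4,6] = [4,6] − [3,6] + [3,4],
  ∂[0,5,6] = [5,6] − [0,6] + [0,5].
The 21×14 boundary matrix has rank 13 and Smith normal form diag(1,1,1,1,1,1,1,1,1,1,1,1,1).

From H_k ≅ ker(∂_k) / im(∂_{k+1}) we obtain:

  H_0: rank C_0 − rank ∂_1 = 7 − 6 = 1, and the invariant factors of ∂_1 are all 1, so H_0 = Z.

H_0 ≅ Z.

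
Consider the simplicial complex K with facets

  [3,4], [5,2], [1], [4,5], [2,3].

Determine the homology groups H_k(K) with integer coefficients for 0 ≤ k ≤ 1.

H_0 ≅ Z^2,  H_1 ≅ Z.

Order the vertices as 1 < 2 < 3 < 4 < 5. Listing each simplex with vertices in this order, K has dimension 1 with simplices:

  0-simplices (5): [1], [2], [3], [4], [5]
  1-simplices (4): [2,3], [2,5], [3,4], [4,5]

so the chain groups are C_0 ≅ Z^5, C_1 ≅ Z^4.

∂_1: C_1 → C_0 sends each edge [p,q] (with p < q) to q − p.
As a 5×4 matrix over Z this has rank 3, with invariant factors (1,1,1).

From H_k ≅ ker(∂_k) / im(∂_{k+1}) we obtain:

  H_0: rank C_0 − rank ∂_1 = 5 − 3 = 2, and the invariant factors of ∂_1 are all 1, so H_0 = Z^2.
  H_1: rank ker ∂_1 − rank ∂_2 = (4 − 3) − 0 = 1, and there is no ∂_2, so H_1 = Z.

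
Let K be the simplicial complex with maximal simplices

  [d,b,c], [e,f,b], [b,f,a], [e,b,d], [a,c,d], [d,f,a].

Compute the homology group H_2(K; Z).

H_2 ≅ 0.

K has 6 vertices, 12 edges, 6 triangles.
rank ∂_2 = 6, rank ∂_3 = 0 ⇒ b_2 = 6 − 6 − 0 = 0. So H_2 = 0.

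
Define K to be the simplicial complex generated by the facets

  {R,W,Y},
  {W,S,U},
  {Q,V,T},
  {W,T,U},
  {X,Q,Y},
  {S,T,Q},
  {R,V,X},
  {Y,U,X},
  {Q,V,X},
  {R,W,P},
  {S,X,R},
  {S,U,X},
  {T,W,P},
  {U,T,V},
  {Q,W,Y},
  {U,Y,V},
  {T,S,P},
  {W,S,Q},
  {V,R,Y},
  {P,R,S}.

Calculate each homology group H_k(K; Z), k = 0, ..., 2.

We work with the vertex ordering P < Q < R < S < T < U < V < W < X < Y. The simplices of K, each written with vertices in increasing order, are:

  0-simplices (10): P, Q, R, S, T, U, V, W, X, Y
  1-simplices (30): PR, PS, PT, PW, QS, QT, QV, QW, QX, QY, RS, RV, RW, RX, RY, ST, SU, SW, SX, TU, TV, TW, UV, UW, UX, UY, VX, VY, WY, XY
  2-simplices (20): PRS, PRW, PST, PTW, QST, QSW, QTV, QVX, QWY, QXY, RSX, RVX, RVY, RWY, SUW, SUX, TUV, TUW, UVY, UXY

Hence C_0 ≅ Z^10, C_1 ≅ Z^30, C_2 ≅ Z^20.

∂_1: C_1 → C_0 maps an edge to its endpoints' difference, ∂[p,q] = q − p.
The resulting 10×30 matrix has rank 9, and its Smith normal form has invariant factors (1,1,1,1,1,1,1,1,1).

Boundary ∂_2: C_2 → C_1 acts by ∂[p,q,r] = [q,r] − [p,r] + [p,q]. For instance
  ∂QST = ST − QT + QS,
  ∂RWY = WY − RY + RW.
The 30×20 boundary matrix has rank 20 and Smith normal form diag(1,1,1,1,1,1,1,1,1,1,1,1,1,1,1,1,1,1,1,2).

Reading off H_k = ker ∂_k / im ∂_{k+1}:

  H_0: rank C_0 − rank ∂_1 = 10 − 9 = 1, and the invariant factors of ∂_1 are all 1, so H_0 = Z.
  H_1: rank ker ∂_1 − rank ∂_2 = (30 − 9) − 20 = 1, and ∂_2 has invariant factor 2 > 1, so H_1 = Z ⊕ Z/2.
  H_2: rank ker ∂_2 − rank ∂_3 = (20 − 20) − 0 = 0, and there is no ∂_3, so H_2 = 0.

H_0 ≅ Z,  H_1 ≅ Z ⊕ Z/2,  H_2 = 0.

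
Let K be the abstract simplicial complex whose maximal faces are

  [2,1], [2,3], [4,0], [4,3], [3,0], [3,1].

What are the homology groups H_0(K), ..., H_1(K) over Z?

We work with the vertex ordering 0 < 1 < 2 < 3 < 4. The simplices of K, each written with vertices in increasing order, are:

  0-simplices (5): [0], [1], [2], [3], [4]
  1-simplices (6): [0,3], [0,4], [1,2], [1,3], [2,3], [3,4]

so the chain groups are C_0 ≅ Z^5, C_1 ≅ Z^6.

Boundary ∂_1: C_1 → C_0 sends each edge [p,q] (with p < q) to q − p. For instance
  ∂[1,3] = [3] − [1].
The 5×6 boundary matrix has rank 4 and Smith normal form diag(1,1,1,1).

From H_k ≅ ker(∂_k) / im(∂_{k+1}) we obtain:

  H_0: rank C_0 − rank ∂_1 = 5 − 4 = 1, and the invariant factors of ∂_1 are all 1, so H_0 = Z.
  H_1: rank ker ∂_1 − rank ∂_2 = (6 − 4) − 0 = 2, and there is no ∂_2, so H_1 = Z^2.

As a check, the Euler characteristic is 5 − 6 = -1, which agrees with 1 − 2 = -1.

H_0 = Z,  H_1 = Z^2.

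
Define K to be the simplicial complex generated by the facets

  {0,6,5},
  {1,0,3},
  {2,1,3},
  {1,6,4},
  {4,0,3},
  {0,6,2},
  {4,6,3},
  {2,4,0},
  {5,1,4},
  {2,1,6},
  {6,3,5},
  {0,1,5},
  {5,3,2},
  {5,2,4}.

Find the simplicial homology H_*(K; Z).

H_0 ≅ Z,  H_1 ≅ Z^2,  H_2 ≅ Z.

Fix the vertex order 0 < 1 < 2 < 3 < 4 < 5 < 6 and write every simplex with vertices in increasing order. Then dim K = 2 and the simplices of K are:

  0-simplices (7): [0], [1], [2], [3], [4], [5], [6]
  1-simplices (21): [0,1], [0,2], [0,3], [0,4], [0,5], [0,6], [1,2], [1,3], [1,4], [1,5], [1,6], [2,3], [2,4], [2,5], [2,6], [3,4], [3,5], [3,6], [4,5], [4,6], [5,6]
  2-simplices (14): [0,1,3], [0,1,5], [0,2,4], [0,2,6], [0,3,4], [0,5,6], [1,2,3], [1,2,6], [1,4,5], [1,4,6], [2,3,5], [2,4,5], [3,4,6], [3,5,6]

Hence C_0 ≅ Z^7, C_1 ≅ Z^21, C_2 ≅ Z^14.

The boundary map ∂_1: C_1 → C_0 is given by ∂[p,q] = [q] − [p].
The 7×21 boundary matrix has rank 6 and Smith normal form diag(1,1,1,1,1,1).

Boundary ∂_2: C_2 → C_1 sends each 2-simplex [p,q,r] to [q,r] − [p,r] + [p,q]. For instance
  ∂[3,5,6] = [5,6] − [3,6] + [3,5],
  ∂[1,4,5] = [4,5] − [1,5] + [1,4].
The resulting 21×14 matrix has rank 13, and its Smith normal form has invariant factors (1,1,1,1,1,1,1,1,1,1,1,1,1).

Reading off H_k = ker ∂_k / im ∂_{k+1}:

  H_0: rank C_0 − rank ∂_1 = 7 − 6 = 1, and the invariant factors of ∂_1 are all 1, so H_0 = Z.
  H_1: rank ker ∂_1 − rank ∂_2 = (21 − 6) − 13 = 2, and the invariant factors of ∂_2 are all 1, so H_1 = Z^2.
  H_2: rank ker ∂_2 − rank ∂_3 = (14 − 13) − 0 = 1, and there is no ∂_3, so H_2 = Z.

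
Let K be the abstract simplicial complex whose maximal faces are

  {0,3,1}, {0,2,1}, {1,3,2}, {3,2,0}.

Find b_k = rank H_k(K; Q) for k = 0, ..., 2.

b_0 = 1, b_1 = 0, b_2 = 1.

K has 4 vertices, 6 edges, 4 triangles.
rank ∂_0 = 0, rank ∂_1 = 3 ⇒ b_0 = 4 − 0 − 3 = 1; all invariant factors of ∂_1 are 1 so no torsion. So H_0 = Z.
rank ∂_1 = 3, rank ∂_2 = 3 ⇒ b_1 = 6 − 3 − 3 = 0; all invariant factors of ∂_2 are 1 so no torsion. So H_1 = 0.
rank ∂_2 = 3, rank ∂_3 = 0 ⇒ b_2 = 4 − 3 − 0 = 1. So H_2 = Z.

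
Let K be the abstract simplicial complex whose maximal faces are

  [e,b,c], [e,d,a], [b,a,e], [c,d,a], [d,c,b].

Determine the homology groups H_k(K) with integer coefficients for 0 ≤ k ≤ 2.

H_0 ≅ Z,  H_1 ≅ Z,  H_2 = 0.

Take the total order a < b < c < d < e on the vertex set. Then K (dimension 2) consists of the simplices:

  0-simplices (5): a, b, c, d, e
  1-simplices (10): ab, ac, ad, ae, bc, bd, be, cd, ce, de
  2-simplices (5): abe, acd, ade, bcd, bce

Hence C_0 ≅ Z^5, C_1 ≅ Z^10, C_2 ≅ Z^5.

∂_1: C_1 → C_0 maps an edge to its endpoints' difference, ∂[p,q] = q − p.
As a 5×10 matrix over Z this has rank 4, with invariant factors (1,1,1,1).

∂_2: C_2 → C_1 sends each 2-simplex [p,q,r] to [q,r] − [p,r] + [p,q]. For instance
  ∂bce = ce − be + bc,
  ∂acd = cd − ad + ac.
The 10×5 boundary matrix has rank 5 and Smith normal form diag(1,1,1,1,1).

Reading off H_k = ker ∂_k / im ∂_{k+1}:

  H_0: rank C_0 − rank ∂_1 = 5 − 4 = 1, and the invariant factors of ∂_1 are all 1, so H_0 = Z.
  H_1: rank ker ∂_1 − rank ∂_2 = (10 − 4) − 5 = 1, and the invariant factors of ∂_2 are all 1, so H_1 = Z.
  H_2: rank ker ∂_2 − rank ∂_3 = (5 − 5) − 0 = 0, and there is no ∂_3, so H_2 = 0.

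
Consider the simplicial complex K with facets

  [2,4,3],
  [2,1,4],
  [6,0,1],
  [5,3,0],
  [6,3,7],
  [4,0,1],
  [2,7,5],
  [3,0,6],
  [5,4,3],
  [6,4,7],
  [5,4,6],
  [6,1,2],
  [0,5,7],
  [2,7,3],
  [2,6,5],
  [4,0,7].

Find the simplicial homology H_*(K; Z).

H_0 ≅ Z,  H_1 ≅ Z^2,  H_2 ≅ Z.

Fix the vertex order 0 < 1 < 2 < 3 < 4 < 5 < 6 < 7 and write every simplex with vertices in increasing order. Then dim K = 2 and the simplices of K are:

  0-simplices (8): [0], [1], [2], [3], [4], [5], [6], [7]
  1-simplices (24): (24 of them)
  2-simplices (16): [0,1,4], [0,1,6], [0,3,5], [0,3,6], [0,4,7], [0,5,7], [1,2,4], [1,2,6], [2,3,4], [2,3,7], [2,5,6], [2,5,7], [3,4,5], [3,6,7], [4,5,6], [4,6,7]

giving chain groups C_0 ≅ Z^8, C_1 ≅ Z^24, C_2 ≅ Z^16.

Boundary ∂_1: C_1 → C_0 maps an edge to its endpoints' difference, ∂[p,q] = q − p. For instance
  ∂[1,2] = [2] − [1].
As a 8×24 matrix over Z this has rank 7, with invariant factors (1,1,1,1,1,1,1).

∂_2: C_2 → C_1 acts by ∂[p,q,r] = [q,r] − [p,r] + [p,q]. For instance
  ∂[0,3,6] = [3,6] − [0,6] + [0,3],
  ∂[2,5,6] = [5,6] − [2,6] + [2,5].
The resulting 24×16 matrix has rank 15, and its Smith normal form has invariant factors (1,1,1,1,1,1,1,1,1,1,1,1,1,1,1).

Now H_k = ker ∂_k / im ∂_{k+1}, so:

  H_0: rank C_0 − rank ∂_1 = 8 − 7 = 1, and the invariant factors of ∂_1 are all 1, so H_0 ≅ Z.
  H_1: rank ker ∂_1 − rank ∂_2 = (24 − 7) − 15 = 2, and the invariant factors of ∂_2 are all 1, so H_1 ≅ Z^2.
  H_2: rank ker ∂_2 − rank ∂_3 = (16 − 15) − 0 = 1, and there is no ∂_3, so H_2 ≅ Z.

As a check, the Euler characteristic is 8 − 24 + 16 = 0, which agrees with 1 − 2 + 1 = 0.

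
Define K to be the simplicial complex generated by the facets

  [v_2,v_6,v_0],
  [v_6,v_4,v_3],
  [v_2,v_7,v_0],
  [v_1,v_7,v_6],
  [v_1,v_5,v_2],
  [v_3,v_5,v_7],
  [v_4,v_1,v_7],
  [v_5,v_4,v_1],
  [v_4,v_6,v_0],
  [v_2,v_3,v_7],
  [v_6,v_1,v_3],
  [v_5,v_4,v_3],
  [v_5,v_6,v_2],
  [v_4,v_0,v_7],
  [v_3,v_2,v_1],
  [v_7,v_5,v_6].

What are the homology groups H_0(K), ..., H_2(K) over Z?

H_0 = Z,  H_1 = Z^2,  H_2 = Z.

Take the total order v_0 < v_1 < v_2 < v_3 < v_4 < v_5 < v_6 < v_7 on the vertex set. Then K (dimension 2) consists of the simplices:

  0-simplices (8): [v_0], [v_1], [v_2], [v_3], [v_4], [v_5], [v_6], [v_7]
  1-simplices (24): (24 of them)
  2-simplices (16): (16 of them)

Hence C_0 ≅ Z^8, C_1 ≅ Z^24, C_2 ≅ Z^16.

∂_1: C_1 → C_0 is given by ∂[p,q] = [q] − [p].
The 8×24 boundary matrix has rank 7 and Smith normal form diag(1,1,1,1,1,1,1).

∂_2: C_2 → C_1 acts by ∂[p,q,r] = [q,r] − [p,r] + [p,q]. For instance
  ∂[v_0,v_2,v_7] = [v_2,v_7] − [v_0,v_7] + [v_0,v_2],
  ∂[v_0,v_2,v_6] = [v_2,v_6] − [v_0,v_6] + [v_0,v_2].
As a 24×16 matrix over Z this has rank 15, with invariant factors (1,1,1,1,1,1,1,1,1,1,1,1,1,1,1).

Computing H_k = (kernel of ∂_k) / (image of ∂_{k+1}):

  H_0: rank C_0 − rank ∂_1 = 8 − 7 = 1, and the invariant factors of ∂_1 are all 1, so H_0 ≅ Z.
  H_1: rank ker ∂_1 − rank ∂_2 = (24 − 7) − 15 = 2, and the invariant factors of ∂_2 are all 1, so H_1 ≅ Z^2.
  H_2: rank ker ∂_2 − rank ∂_3 = (16 − 15) − 0 = 1, and there is no ∂_3, so H_2 ≅ Z.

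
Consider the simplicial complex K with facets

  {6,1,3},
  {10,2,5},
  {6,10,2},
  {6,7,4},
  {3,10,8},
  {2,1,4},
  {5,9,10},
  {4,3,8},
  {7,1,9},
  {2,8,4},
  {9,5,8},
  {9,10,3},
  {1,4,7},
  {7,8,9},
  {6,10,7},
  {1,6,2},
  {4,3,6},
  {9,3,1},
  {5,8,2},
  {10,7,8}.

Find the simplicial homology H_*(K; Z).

Order the vertices as 1 < 2 < 3 < 4 < 5 < 6 < 7 < 8 < 9 < 10. Listing each simplex with vertices in this order, K has dimension 2 with simplices:

  0-simplices (10): [1], [2], [3], [4], [5], [6], [7], [8], [9], [10]
  1-simplices (30): (30 of them)
  2-simplices (20): (20 of them)

giving chain groups C_0 ≅ Z^10, C_1 ≅ Z^30, C_2 ≅ Z^20.

Boundary ∂_1: C_1 → C_0 maps an edge to its endpoints' difference, ∂[p,q] = q − p. For instance
  ∂[7,8] = [8] − [7].
The 10×30 boundary matrix has rank 9 and Smith normal form diag(1,1,1,1,1,1,1,1,1).

The boundary map ∂_2: C_2 → C_1 sends each 2-simplex [p,q,r] to [q,r] − [p,r] + [p,q]. For instance
  ∂[7,8,10] = [8,10] − [7,10] + [7,8],
  ∂[5,8,9] = [8,9] − [5,9] + [5,8].
As a 30×20 matrix over Z this has rank 20, with invariant factors (1,1,1,1,1,1,1,1,1,1,1,1,1,1,1,1,1,1,1,2).

Computing H_k = (kernel of ∂_k) / (image of ∂_{k+1}):

  H_0: rank C_0 − rank ∂_1 = 10 − 9 = 1, and the invariant factors of ∂_1 are all 1, so H_0 = Z.
  H_1: rank ker ∂_1 − rank ∂_2 = (30 − 9) − 20 = 1, and ∂_2 has invariant factor 2 > 1, so H_1 = Z × Z/2.
  H_2: rank ker ∂_2 − rank ∂_3 = (20 − 20) − 0 = 0, and there is no ∂_3, so H_2 = 0.

H_0 ≅ Z,  H_1 ≅ Z × Z/2,  H_2 = 0.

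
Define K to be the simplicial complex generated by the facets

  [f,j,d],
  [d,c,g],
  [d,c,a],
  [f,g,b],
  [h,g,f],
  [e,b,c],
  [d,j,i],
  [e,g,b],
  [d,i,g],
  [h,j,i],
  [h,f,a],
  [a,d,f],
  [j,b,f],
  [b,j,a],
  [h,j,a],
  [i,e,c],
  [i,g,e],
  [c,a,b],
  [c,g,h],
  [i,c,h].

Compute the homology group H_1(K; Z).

K has 10 vertices, 30 edges, 20 triangles.
rank ∂_1 = 9, rank ∂_2 = 20 ⇒ b_1 = 30 − 9 − 20 = 1; ∂_2 has invariant factor(s) [2] giving torsion. So H_1 ≅ Z ⊕ Z/2.

H_1 = Z ⊕ Z/2.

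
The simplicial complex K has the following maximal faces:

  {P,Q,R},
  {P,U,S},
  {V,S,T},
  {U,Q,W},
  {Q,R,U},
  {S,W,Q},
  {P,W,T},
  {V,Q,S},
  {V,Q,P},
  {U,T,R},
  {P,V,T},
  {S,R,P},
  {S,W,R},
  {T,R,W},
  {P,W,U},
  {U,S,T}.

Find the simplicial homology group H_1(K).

Fix the vertex order P < Q < R < S < T < U < V < W and write every simplex with vertices in increasing order. Then dim K = 2 and the simplices of K are:

  0-simplices (8): P, Q, R, S, T, U, V, W
  1-simplices (24): PQ, PR, PS, PT, PU, PV, PW, QR, QS, QU, QV, QW, RS, RT, RU, RW, ST, SU, SV, SW, TU, TV, TW, UW
  2-simplices (16): PQR, PQV, PRS, PSU, PTV, PTW, PUW, QRU, QSV, QSW, QUW, RSW, RTU, RTW, STU, STV

Hence C_0 ≅ Z^8, C_1 ≅ Z^24, C_2 ≅ Z^16.

∂_1: C_1 → C_0 maps an edge to its endpoints' difference, ∂[p,q] = q − p. For instance
  ∂TU = U − T.
The 8×24 boundary matrix has rank 7 and Smith normal form diag(1,1,1,1,1,1,1).

The boundary map ∂_2: C_2 → C_1 sends each 2-simplex [p,q,r] to [q,r] − [p,r] + [p,q]. For instance
  ∂QSV = SV − QV + QS,
  ∂QSW = SW − QW + QS.
The 24×16 boundary matrix has rank 15 and Smith normal form diag(1,1,1,1,1,1,1,1,1,1,1,1,1,1,1).

Reading off H_k = ker ∂_k / im ∂_{k+1}:

  H_1: rank ker ∂_1 − rank ∂_2 = (24 − 7) − 15 = 2, and the invariant factors of ∂_2 are all 1, so H_1 ≅ Z^2.

H_1 = Z^2.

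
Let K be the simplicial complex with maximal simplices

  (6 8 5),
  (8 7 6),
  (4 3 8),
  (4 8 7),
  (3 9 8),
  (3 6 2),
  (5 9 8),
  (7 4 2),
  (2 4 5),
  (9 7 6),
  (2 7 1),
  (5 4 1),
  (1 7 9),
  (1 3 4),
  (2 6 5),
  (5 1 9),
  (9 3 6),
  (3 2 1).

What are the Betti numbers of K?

Order the vertices as 1 < 2 < 3 < 4 < 5 < 6 < 7 < 8 < 9. Listing each simplex with vertices in this order, K has dimension 2 with simplices:

  0-simplices (9): [1], [2], [3], [4], [5], [6], [7], [8], [9]
  1-simplices (27): (27 of them)
  2-simplices (18): [1,2,3], [1,2,7], [1,3,4], [1,4,5], [1,5,9], [1,7,9], [2,3,6], [2,4,5], [2,4,7], [2,5,6], [3,4,8], [3,6,9], [3,8,9], [4,7,8], [5,6,8], [5,8,9], [6,7,8], [6,7,9]

so the chain groups are C_0 ≅ Z^9, C_1 ≅ Z^27, C_2 ≅ Z^18.

Boundary ∂_1: C_1 → C_0 is given by ∂[p,q] = [q] − [p]. For instance
  ∂[1,9] = [9] − [1].
The 9×27 boundary matrix has rank 8 and Smith normal form diag(1,1,1,1,1,1,1,1).

The boundary map ∂_2: C_2 → C_1 maps a triangle to the signed sum of its edges. For instance
  ∂[5,8,9] = [8,9] − [5,9] + [5,8],
  ∂[6,7,8] = [7,8] − [6,8] + [6,7].
This gives a 27×18 integer matrix of rank 18; reducing to Smith normal form yields diagonal entries (1,1,1,1,1,1,1,1,1,1,1,1,1,1,1,1,1,2).

From H_k ≅ ker(∂_k) / im(∂_{k+1}) we obtain:

  H_0: rank C_0 − rank ∂_1 = 9 − 8 = 1, and the invariant factors of ∂_1 are all 1, so H_0 = Z.
  H_1: rank ker ∂_1 − rank ∂_2 = (27 − 8) − 18 = 1, and ∂_2 has invariant factor 2 > 1, so H_1 = Z ⊕ Z_2.
  H_2: rank ker ∂_2 − rank ∂_3 = (18 − 18) − 0 = 0, and there is no ∂_3, so H_2 = 0.

As a check, the Euler characteristic is 9 − 27 + 18 = 0, which agrees with 1 − 1 + 0 = 0.
(K is a triangulation of the Klein bottle.)

Hence the Betti numbers are b_0 = 1, b_1 = 1, b_2 = 0.

b_0 = 1, b_1 = 1, b_2 = 0.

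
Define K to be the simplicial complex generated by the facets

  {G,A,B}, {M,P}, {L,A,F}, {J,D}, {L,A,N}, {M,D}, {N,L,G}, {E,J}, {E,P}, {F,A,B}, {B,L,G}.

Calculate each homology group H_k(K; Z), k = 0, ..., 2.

We work with the vertex ordering A < B < D < E < F < G < J < L < M < N < P. The simplices of K, each written with vertices in increasing order, are:

  0-simplices (11): A, B, D, E, F, G, J, L, M, N, P
  1-simplices (17): AB, AF, AG, AL, AN, BF, BG, BL, DJ, DM, EJ, EP, FL, GL, GN, LN, MP
  2-simplices (6): ABF, ABG, AFL, ALN, BGL, GLN

Hence C_0 ≅ Z^11, C_1 ≅ Z^17, C_2 ≅ Z^6.

∂_1: C_1 → C_0 maps an edge to its endpoints' difference, ∂[p,q] = q − p. For instance
  ∂BF = F − B.
The 11×17 boundary matrix has rank 9 and Smith normal form diag(1,1,1,1,1,1,1,1,1).

Boundary ∂_2: C_2 → C_1 maps a triangle to the signed sum of its edges. For instance
  ∂ABF = BF − AF + AB,
  ∂GLN = LN − GN + GL.
As a 17×6 matrix over Z this has rank 6, with invariant factors (1,1,1,1,1,1).

Computing H_k = (kernel of ∂_k) / (image of ∂_{k+1}):

  H_0: rank C_0 − rank ∂_1 = 11 − 9 = 2, and the invariant factors of ∂_1 are all 1, so H_0 ≅ Z^2.
  H_1: rank ker ∂_1 − rank ∂_2 = (17 − 9) − 6 = 2, and the invariant factors of ∂_2 are all 1, so H_1 ≅ Z^2.
  H_2: rank ker ∂_2 − rank ∂_3 = (6 − 6) − 0 = 0, and there is no ∂_3, so H_2 ≅ 0.

As a check, the Euler characteristic is 11 − 17 + 6 = 0, which agrees with 2 − 2 + 0 = 0.

H_0 ≅ Z^2,  H_1 ≅ Z^2,  H_2 = 0.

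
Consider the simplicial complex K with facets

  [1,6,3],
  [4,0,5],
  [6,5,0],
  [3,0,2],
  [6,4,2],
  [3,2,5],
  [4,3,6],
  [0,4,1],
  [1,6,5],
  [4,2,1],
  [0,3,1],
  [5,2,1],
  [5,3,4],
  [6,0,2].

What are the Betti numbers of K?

We work with the vertex ordering 0 < 1 < 2 < 3 < 4 < 5 < 6. The simplices of K, each written with vertices in increasing order, are:

  0-simplices (7): [0], [1], [2], [3], [4], [5], [6]
  1-simplices (21): [0,1], [0,2], [0,3], [0,4], [0,5], [0,6], [1,2], [1,3], [1,4], [1,5], [1,6], [2,3], [2,4], [2,5], [2,6], [3,4], [3,5], [3,6], [4,5], [4,6], [5,6]
  2-simplices (14): [0,1,3], [0,1,4], [0,2,3], [0,2,6], [0,4,5], [0,5,6], [1,2,4], [1,2,5], [1,3,6], [1,5,6], [2,3,5], [2,4,6], [3,4,5], [3,4,6]

Hence C_0 ≅ Z^7, C_1 ≅ Z^21, C_2 ≅ Z^14.

The boundary map ∂_1: C_1 → C_0 sends each edge [p,q] (with p < q) to q − p. For instance
  ∂[1,6] = [6] − [1].
This gives a 7×21 integer matrix of rank 6; reducing to Smith normal form yields diagonal entries (1,1,1,1,1,1).

∂_2: C_2 → C_1 acts by ∂[p,q,r] = [q,r] − [p,r] + [p,q]. For instance
  ∂[2,3,5] = [3,5] − [2,5] + [2,3],
  ∂[3,4,6] = [4,6] − [3,6] + [3,4].
The 21×14 boundary matrix has rank 13 and Smith normal form diag(1,1,1,1,1,1,1,1,1,1,1,1,1).

From H_k ≅ ker(∂_k) / im(∂_{k+1}) we obtain:

  H_0: rank C_0 − rank ∂_1 = 7 − 6 = 1, and the invariant factors of ∂_1 are all 1, so H_0 = Z.
  H_1: rank ker ∂_1 − rank ∂_2 = (21 − 6) − 13 = 2, and the invariant factors of ∂_2 are all 1, so H_1 = Z^2.
  H_2: rank ker ∂_2 − rank ∂_3 = (14 − 13) − 0 = 1, and there is no ∂_3, so H_2 = Z.

As a check, the Euler characteristic is 7 − 21 + 14 = 0, which agrees with 1 − 2 + 1 = 0.

Hence the Betti numbers are b_0 = 1, b_1 = 2, b_2 = 1.

b_0 = 1, b_1 = 2, b_2 = 1.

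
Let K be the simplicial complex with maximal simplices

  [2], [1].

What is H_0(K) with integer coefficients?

We work with the vertex ordering 1 < 2. The simplices of K, each written with vertices in increasing order, are:

  0-simplices (2): [1], [2]

so the chain groups are C_0 ≅ Z^2.

Now H_k = ker ∂_k / im ∂_{k+1}, so:

  H_0: rank C_0 − rank ∂_1 = 2 − 0 = 2, and there is no ∂_1, so H_0 ≅ Z^2.

(K is a triangulation of a set of 2 points.)

H_0 = Z^2.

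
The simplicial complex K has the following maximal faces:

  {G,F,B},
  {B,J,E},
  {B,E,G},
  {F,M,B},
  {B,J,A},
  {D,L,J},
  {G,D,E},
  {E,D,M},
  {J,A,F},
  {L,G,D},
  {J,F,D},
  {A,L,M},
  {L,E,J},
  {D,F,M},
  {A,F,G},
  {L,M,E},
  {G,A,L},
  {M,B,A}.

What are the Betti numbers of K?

b_0 = 1, b_1 = 1, b_2 = 0.

Fix the vertex order A < B < D < E < F < G < J < L < M and write every simplex with vertices in increasing order. Then dim K = 2 and the simplices of K are:

  0-simplices (9): A, B, D, E, F, G, J, L, M
  1-simplices (27): AB, AF, AG, AJ, AL, AM, BE, BF, BG, BJ, BM, DE, DF, DG, DJ, DL, DM, EG, EJ, EL, EM, FG, FJ, FM, GL, JL, LM
  2-simplices (18): ABJ, ABM, AFG, AFJ, AGL, ALM, BEG, BEJ, BFG, BFM, DEG, DEM, DFJ, DFM, DGL, DJL, EJL, ELM

so the chain groups are C_0 ≅ Z^9, C_1 ≅ Z^27, C_2 ≅ Z^18.

Boundary ∂_1: C_1 → C_0 maps an edge to its endpoints' difference, ∂[p,q] = q − p.
The resulting 9×27 matrix has rank 8, and its Smith normal form has invariant factors (1,1,1,1,1,1,1,1).

Boundary ∂_2: C_2 → C_1 acts by ∂[p,q,r] = [q,r] − [p,r] + [p,q]. For instance
  ∂ABM = BM − AM + AB,
  ∂ABJ = BJ − AJ + AB.
The resulting 27×18 matrix has rank 18, and its Smith normal form has invariant factors (1,1,1,1,1,1,1,1,1,1,1,1,1,1,1,1,1,2).

Reading off H_k = ker ∂_k / im ∂_{k+1}:

  H_0: rank C_0 − rank ∂_1 = 9 − 8 = 1, and the invariant factors of ∂_1 are all 1, so H_0 = Z.
  H_1: rank ker ∂_1 − rank ∂_2 = (27 − 8) − 18 = 1, and ∂_2 has invariant factor 2 > 1, so H_1 = Z ⊕ Z/2.
  H_2: rank ker ∂_2 − rank ∂_3 = (18 − 18) − 0 = 0, and there is no ∂_3, so H_2 = 0.

Hence the Betti numbers are b_0 = 1, b_1 = 1, b_2 = 0.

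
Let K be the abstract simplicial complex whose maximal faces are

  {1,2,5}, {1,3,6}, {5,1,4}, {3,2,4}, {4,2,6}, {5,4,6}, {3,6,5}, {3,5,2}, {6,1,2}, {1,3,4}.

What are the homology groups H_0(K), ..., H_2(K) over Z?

Order the vertices as 1 < 2 < 3 < 4 < 5 < 6. Listing each simplex with vertices in this order, K has dimension 2 with simplices:

  0-simplices (6): [1], [2], [3], [4], [5], [6]
  1-simplices (15): [1,2], [1,3], [1,4], [1,5], [1,6], [2,3], [2,4], [2,5], [2,6], [3,4], [3,5], [3,6], [4,5], [4,6], [5,6]
  2-simplices (10): [1,2,5], [1,2,6], [1,3,4], [1,3,6], [1,4,5], [2,3,4], [2,3,5], [2,4,6], [3,5,6], [4,5,6]

so the chain groups are C_0 ≅ Z^6, C_1 ≅ Z^15, C_2 ≅ Z^10.

∂_1: C_1 → C_0 maps an edge to its endpoints' difference, ∂[p,q] = q − p.
The resulting 6×15 matrix has rank 5, and its Smith normal form has invariant factors (1,1,1,1,1).

The boundary map ∂_2: C_2 → C_1 sends each 2-simplex [p,q,r] to [q,r] − [p,r] + [p,q]. For instance
  ∂[1,3,4] = [3,4] − [1,4] + [1,3],
  ∂[1,4,5] = [4,5] − [1,5] + [1,4].
This gives a 15×10 integer matrix of rank 10; reducing to Smith normal form yields diagonal entries (1,1,1,1,1,1,1,1,1,2).

Reading off H_k = ker ∂_k / im ∂_{k+1}:

  H_0: rank C_0 − rank ∂_1 = 6 − 5 = 1, and the invariant factors of ∂_1 are all 1, so H_0 = Z.
  H_1: rank ker ∂_1 − rank ∂_2 = (15 − 5) − 10 = 0, and ∂_2 has invariant factor 2 > 1, so H_1 = Z/2.
  H_2: rank ker ∂_2 − rank ∂_3 = (10 − 10) − 0 = 0, and there is no ∂_3, so H_2 = 0.

As a check, the Euler characteristic is 6 − 15 + 10 = 1, which agrees with 1 − 0 + 0 = 1.

H_0 = Z,  H_1 = Z/2,  H_2 = 0.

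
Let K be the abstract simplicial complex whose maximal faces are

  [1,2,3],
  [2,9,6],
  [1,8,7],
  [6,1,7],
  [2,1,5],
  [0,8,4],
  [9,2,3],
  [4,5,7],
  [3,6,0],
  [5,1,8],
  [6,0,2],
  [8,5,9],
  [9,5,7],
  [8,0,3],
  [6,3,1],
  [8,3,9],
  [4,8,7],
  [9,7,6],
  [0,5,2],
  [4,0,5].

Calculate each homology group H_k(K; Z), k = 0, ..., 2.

H_0 ≅ Z,  H_1 ≅ Z ⊕ Z/2,  H_2 = 0.

Take the total order 0 < 1 < 2 < 3 < 4 < 5 < 6 < 7 < 8 < 9 on the vertex set. Then K (dimension 2) consists of the simplices:

  0-simplices (10): [0], [1], [2], [3], [4], [5], [6], [7], [8], [9]
  1-simplices (30): (30 of them)
  2-simplices (20): (20 of them)

giving chain groups C_0 ≅ Z^10, C_1 ≅ Z^30, C_2 ≅ Z^20.

∂_1: C_1 → C_0 is given by ∂[p,q] = [q] − [p]. For instance
  ∂[7,9] = [9] − [7].
As a 10×30 matrix over Z this has rank 9, with invariant factors (1,1,1,1,1,1,1,1,1).

The boundary map ∂_2: C_2 → C_1 sends each 2-simplex [p,q,r] to [q,r] − [p,r] + [p,q]. For instance
  ∂[2,6,9] = [6,9] − [2,9] + [2,6],
  ∂[1,3,6] = [3,6] − [1,6] + [1,3].
The resulting 30×20 matrix has rank 20, and its Smith normal form has invariant factors (1,1,1,1,1,1,1,1,1,1,1,1,1,1,1,1,1,1,1,2).

From H_k ≅ ker(∂_k) / im(∂_{k+1}) we obtain:

  H_0: rank C_0 − rank ∂_1 = 10 − 9 = 1, and the invariant factors of ∂_1 are all 1, so H_0 ≅ Z.
  H_1: rank ker ∂_1 − rank ∂_2 = (30 − 9) − 20 = 1, and ∂_2 has invariant factor 2 > 1, so H_1 ≅ Z ⊕ Z/2.
  H_2: rank ker ∂_2 − rank ∂_3 = (20 − 20) − 0 = 0, and there is no ∂_3, so H_2 ≅ 0.

(K is a triangulation of the Klein bottle.)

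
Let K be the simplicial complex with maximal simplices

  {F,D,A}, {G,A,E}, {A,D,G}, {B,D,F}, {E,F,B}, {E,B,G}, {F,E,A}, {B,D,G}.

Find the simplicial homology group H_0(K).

H_0 = Z.

We work with the vertex ordering A < B < D < E < F < G. The simplices of K, each written with vertices in increasing order, are:

  0-simplices (6): A, B, D, E, F, G
  1-simplices (12): AD, AE, AF, AG, BD, BE, BF, BG, DF, DG, EF, EG
  2-simplices (8): ADF, ADG, AEF, AEG, BDF, BDG, BEF, BEG

so the chain groups are C_0 ≅ Z^6, C_1 ≅ Z^12, C_2 ≅ Z^8.

Boundary ∂_1: C_1 → C_0 is given by ∂[p,q] = [q] − [p].
The 6×12 boundary matrix has rank 5 and Smith normal form diag(1,1,1,1,1).

Boundary ∂_2: C_2 → C_1 maps a triangle to the signed sum of its edges. For instance
  ∂ADF = DF − AF + AD,
  ∂ADG = DG − AG + AD.
As a 12×8 matrix over Z this has rank 7, with invariant factors (1,1,1,1,1,1,1).

Reading off H_k = ker ∂_k / im ∂_{k+1}:

  H_0: rank C_0 − rank ∂_1 = 6 − 5 = 1, and the invariant factors of ∂_1 are all 1, so H_0 ≅ Z.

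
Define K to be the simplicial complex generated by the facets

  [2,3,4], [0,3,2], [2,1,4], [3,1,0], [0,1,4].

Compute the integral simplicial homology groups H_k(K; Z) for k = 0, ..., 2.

Order the vertices as 0 < 1 < 2 < 3 < 4. Listing each simplex with vertices in this order, K has dimension 2 with simplices:

  0-simplices (5): [0], [1], [2], [3], [4]
  1-simplices (10): [0,1], [0,2], [0,3], [0,4], [1,2], [1,3], [1,4], [2,3], [2,4], [3,4]
  2-simplices (5): [0,1,3], [0,1,4], [0,2,3], [1,2,4], [2,3,4]

Hence C_0 ≅ Z^5, C_1 ≅ Z^10, C_2 ≅ Z^5.

The boundary map ∂_1: C_1 → C_0 maps an edge to its endpoints' difference, ∂[p,q] = q − p.
The 5×10 boundary matrix has rank 4 and Smith normal form diag(1,1,1,1).

The boundary map ∂_2: C_2 → C_1 maps a triangle to the signed sum of its edges. For instance
  ∂[0,1,4] = [1,4] − [0,4] + [0,1],
  ∂[2,3,4] = [3,4] − [2,4] + [2,3].
The resulting 10×5 matrix has rank 5, and its Smith normal form has invariant factors (1,1,1,1,1).

Now H_k = ker ∂_k / im ∂_{k+1}, so:

  H_0: rank C_0 − rank ∂_1 = 5 − 4 = 1, and the invariant factors of ∂_1 are all 1, so H_0 = Z.
  H_1: rank ker ∂_1 − rank ∂_2 = (10 − 4) − 5 = 1, and the invariant factors of ∂_2 are all 1, so H_1 = Z.
  H_2: rank ker ∂_2 − rank ∂_3 = (5 − 5) − 0 = 0, and there is no ∂_3, so H_2 = 0.

As a check, the Euler characteristic is 5 − 10 + 5 = 0, which agrees with 1 − 1 + 0 = 0.

H_0 ≅ Z,  H_1 ≅ Z,  H_2 = 0.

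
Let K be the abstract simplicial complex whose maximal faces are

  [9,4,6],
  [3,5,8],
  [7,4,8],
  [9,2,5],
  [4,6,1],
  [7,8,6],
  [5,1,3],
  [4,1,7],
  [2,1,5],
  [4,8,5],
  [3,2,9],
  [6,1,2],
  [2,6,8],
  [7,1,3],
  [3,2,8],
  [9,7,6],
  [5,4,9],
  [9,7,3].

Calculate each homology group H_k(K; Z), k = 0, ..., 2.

Order the vertices as 1 < 2 < 3 < 4 < 5 < 6 < 7 < 8 < 9. Listing each simplex with vertices in this order, K has dimension 2 with simplices:

  0-simplices (9): [1], [2], [3], [4], [5], [6], [7], [8], [9]
  1-simplices (27): (27 of them)
  2-simplices (18): [1,2,5], [1,2,6], [1,3,5], [1,3,7], [1,4,6], [1,4,7], [2,3,8], [2,3,9], [2,5,9], [2,6,8], [3,5,8], [3,7,9], [4,5,8], [4,5,9], [4,6,9], [4,7,8], [6,7,8], [6,7,9]

giving chain groups C_0 ≅ Z^9, C_1 ≅ Z^27, C_2 ≅ Z^18.

Boundary ∂_1: C_1 → C_0 is given by ∂[p,q] = [q] − [p]. For instance
  ∂[3,9] = [9] − [3].
This gives a 9×27 integer matrix of rank 8; reducing to Smith normal form yields diagonal entries (1,1,1,1,1,1,1,1).

Boundary ∂_2: C_2 → C_1 sends each 2-simplex [p,q,r] to [q,r] − [p,r] + [p,q]. For instance
  ∂[6,7,9] = [7,9] − [6,9] + [6,7],
  ∂[3,5,8] = [5,8] − [3,8] + [3,5].
The 27×18 boundary matrix has rank 18 and Smith normal form diag(1,1,1,1,1,1,1,1,1,1,1,1,1,1,1,1,1,2).

Reading off H_k = ker ∂_k / im ∂_{k+1}:

  H_0: rank C_0 − rank ∂_1 = 9 − 8 = 1, and the invariant factors of ∂_1 are all 1, so H_0 = Z.
  H_1: rank ker ∂_1 − rank ∂_2 = (27 − 8) − 18 = 1, and ∂_2 has invariant factor 2 > 1, so H_1 = Z ⊕ Z/2.
  H_2: rank ker ∂_2 − rank ∂_3 = (18 − 18) − 0 = 0, and there is no ∂_3, so H_2 = 0.

As a check, the Euler characteristic is 9 − 27 + 18 = 0, which agrees with 1 − 1 + 0 = 0.
(K is a triangulation of the Klein bottle.)

H_0 ≅ Z,  H_1 ≅ Z ⊕ Z/2,  H_2 = 0.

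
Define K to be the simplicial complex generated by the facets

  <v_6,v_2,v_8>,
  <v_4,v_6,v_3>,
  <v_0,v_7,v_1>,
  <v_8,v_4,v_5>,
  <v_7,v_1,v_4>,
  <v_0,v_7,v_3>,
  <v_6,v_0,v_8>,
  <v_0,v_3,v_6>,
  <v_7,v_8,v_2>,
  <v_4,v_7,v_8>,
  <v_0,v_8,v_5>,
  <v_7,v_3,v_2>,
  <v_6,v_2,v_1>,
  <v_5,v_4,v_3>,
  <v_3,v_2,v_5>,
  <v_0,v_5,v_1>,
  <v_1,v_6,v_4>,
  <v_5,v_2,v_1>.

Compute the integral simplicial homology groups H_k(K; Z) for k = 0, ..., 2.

Fix the vertex order v_0 < v_1 < v_2 < v_3 < v_4 < v_5 < v_6 < v_7 < v_8 and write every simplex with vertices in increasing order. Then dim K = 2 and the simplices of K are:

  0-simplices (9): [v_0], [v_1], [v_2], [v_3], [v_4], [v_5], [v_6], [v_7], [v_8]
  1-simplices (27): (27 of them)
  2-simplices (18): (18 of them)

Hence C_0 ≅ Z^9, C_1 ≅ Z^27, C_2 ≅ Z^18.

The boundary map ∂_1: C_1 → C_0 maps an edge to its endpoints' difference, ∂[p,q] = q − p. For instance
  ∂[v_0,v_7] = [v_7] − [v_0].
This gives a 9×27 integer matrix of rank 8; reducing to Smith normal form yields diagonal entries (1,1,1,1,1,1,1,1).

The boundary map ∂_2: C_2 → C_1 acts by ∂[p,q,r] = [q,r] − [p,r] + [p,q]. For instance
  ∂[v_1,v_4,v_7] = [v_4,v_7] − [v_1,v_7] + [v_1,v_4],
  ∂[v_2,v_3,v_7] = [v_3,v_7] − [v_2,v_7] + [v_2,v_3].
The resulting 27×18 matrix has rank 17, and its Smith normal form has invariant factors (1,1,1,1,1,1,1,1,1,1,1,1,1,1,1,1,1).

From H_k ≅ ker(∂_k) / im(∂_{k+1}) we obtain:

  H_0: rank C_0 − rank ∂_1 = 9 − 8 = 1, and the invariant factors of ∂_1 are all 1, so H_0 ≅ Z.
  H_1: rank ker ∂_1 − rank ∂_2 = (27 − 8) − 17 = 2, and the invariant factors of ∂_2 are all 1, so H_1 ≅ Z^2.
  H_2: rank ker ∂_2 − rank ∂_3 = (18 − 17) − 0 = 1, and there is no ∂_3, so H_2 ≅ Z.

As a check, the Euler characteristic is 9 − 27 + 18 = 0, which agrees with 1 − 2 + 1 = 0.

H_0 ≅ Z,  H_1 ≅ Z^2,  H_2 ≅ Z.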